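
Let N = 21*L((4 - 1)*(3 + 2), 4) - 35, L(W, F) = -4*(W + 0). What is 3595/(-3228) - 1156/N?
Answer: -923957/4180260 ≈ -0.22103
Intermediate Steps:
L(W, F) = -4*W
N = -1295 (N = 21*(-4*(4 - 1)*(3 + 2)) - 35 = 21*(-12*5) - 35 = 21*(-4*15) - 35 = 21*(-60) - 35 = -1260 - 35 = -1295)
3595/(-3228) - 1156/N = 3595/(-3228) - 1156/(-1295) = 3595*(-1/3228) - 1156*(-1/1295) = -3595/3228 + 1156/1295 = -923957/4180260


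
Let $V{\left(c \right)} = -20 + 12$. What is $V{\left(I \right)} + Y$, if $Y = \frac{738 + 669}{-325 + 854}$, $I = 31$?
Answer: $- \frac{2825}{529} \approx -5.3403$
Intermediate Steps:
$Y = \frac{1407}{529} \approx 2.6597$
$V{\left(c \right)} = -8$
$V{\left(I \right)} + Y = -8 + \frac{1407}{529} = - \frac{2825}{529}$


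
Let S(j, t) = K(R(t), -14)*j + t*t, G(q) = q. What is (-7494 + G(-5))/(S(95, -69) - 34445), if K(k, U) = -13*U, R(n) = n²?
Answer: 7499/12394 ≈ 0.60505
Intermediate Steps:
S(j, t) = t² + 182*j (S(j, t) = (-13*(-14))*j + t*t = 182*j + t² = t² + 182*j)
(-7494 + G(-5))/(S(95, -69) - 34445) = (-7494 - 5)/(((-69)² + 182*95) - 34445) = -7499/((4761 + 17290) - 34445) = -7499/(22051 - 34445) = -7499/(-12394) = -7499*(-1/12394) = 7499/12394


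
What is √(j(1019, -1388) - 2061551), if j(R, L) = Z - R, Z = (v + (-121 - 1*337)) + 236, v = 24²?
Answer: 2*I*√515554 ≈ 1436.0*I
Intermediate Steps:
v = 576
Z = 354 (Z = (576 + (-121 - 1*337)) + 236 = (576 + (-121 - 337)) + 236 = (576 - 458) + 236 = 118 + 236 = 354)
j(R, L) = 354 - R
√(j(1019, -1388) - 2061551) = √((354 - 1*1019) - 2061551) = √((354 - 1019) - 2061551) = √(-665 - 2061551) = √(-2062216) = 2*I*√515554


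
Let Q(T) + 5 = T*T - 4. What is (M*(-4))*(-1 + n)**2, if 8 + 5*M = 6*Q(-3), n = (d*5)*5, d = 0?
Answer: 32/5 ≈ 6.4000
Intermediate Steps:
Q(T) = -9 + T**2 (Q(T) = -5 + (T*T - 4) = -5 + (T**2 - 4) = -5 + (-4 + T**2) = -9 + T**2)
n = 0 (n = (0*5)*5 = 0*5 = 0)
M = -8/5 (M = -8/5 + (6*(-9 + (-3)**2))/5 = -8/5 + (6*(-9 + 9))/5 = -8/5 + (6*0)/5 = -8/5 + (1/5)*0 = -8/5 + 0 = -8/5 ≈ -1.6000)
(M*(-4))*(-1 + n)**2 = (-8/5*(-4))*(-1 + 0)**2 = (32/5)*(-1)**2 = (32/5)*1 = 32/5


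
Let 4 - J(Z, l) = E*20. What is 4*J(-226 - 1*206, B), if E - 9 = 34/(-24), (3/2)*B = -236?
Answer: -1772/3 ≈ -590.67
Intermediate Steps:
B = -472/3 (B = (⅔)*(-236) = -472/3 ≈ -157.33)
E = 91/12 (E = 9 + 34/(-24) = 9 + 34*(-1/24) = 9 - 17/12 = 91/12 ≈ 7.5833)
J(Z, l) = -443/3 (J(Z, l) = 4 - 91*20/12 = 4 - 1*455/3 = 4 - 455/3 = -443/3)
4*J(-226 - 1*206, B) = 4*(-443/3) = -1772/3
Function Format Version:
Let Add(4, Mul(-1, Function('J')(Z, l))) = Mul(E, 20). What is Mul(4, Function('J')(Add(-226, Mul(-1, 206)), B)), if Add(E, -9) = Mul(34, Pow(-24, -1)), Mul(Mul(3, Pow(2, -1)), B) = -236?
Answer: Rational(-1772, 3) ≈ -590.67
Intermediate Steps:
B = Rational(-472, 3) (B = Mul(Rational(2, 3), -236) = Rational(-472, 3) ≈ -157.33)
E = Rational(91, 12) (E = Add(9, Mul(34, Pow(-24, -1))) = Add(9, Mul(34, Rational(-1, 24))) = Add(9, Rational(-17, 12)) = Rational(91, 12) ≈ 7.5833)
Function('J')(Z, l) = Rational(-443, 3) (Function('J')(Z, l) = Add(4, Mul(-1, Mul(Rational(91, 12), 20))) = Add(4, Mul(-1, Rational(455, 3))) = Add(4, Rational(-455, 3)) = Rational(-443, 3))
Mul(4, Function('J')(Add(-226, Mul(-1, 206)), B)) = Mul(4, Rational(-443, 3)) = Rational(-1772, 3)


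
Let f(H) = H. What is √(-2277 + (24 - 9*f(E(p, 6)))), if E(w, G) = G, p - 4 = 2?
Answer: I*√2307 ≈ 48.031*I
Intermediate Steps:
p = 6 (p = 4 + 2 = 6)
√(-2277 + (24 - 9*f(E(p, 6)))) = √(-2277 + (24 - 9*6)) = √(-2277 + (24 - 54)) = √(-2277 - 30) = √(-2307) = I*√2307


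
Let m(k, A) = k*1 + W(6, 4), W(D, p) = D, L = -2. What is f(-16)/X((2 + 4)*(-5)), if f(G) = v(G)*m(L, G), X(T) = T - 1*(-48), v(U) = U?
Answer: -32/9 ≈ -3.5556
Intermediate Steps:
m(k, A) = 6 + k (m(k, A) = k*1 + 6 = k + 6 = 6 + k)
X(T) = 48 + T (X(T) = T + 48 = 48 + T)
f(G) = 4*G (f(G) = G*(6 - 2) = G*4 = 4*G)
f(-16)/X((2 + 4)*(-5)) = (4*(-16))/(48 + (2 + 4)*(-5)) = -64/(48 + 6*(-5)) = -64/(48 - 30) = -64/18 = -64*1/18 = -32/9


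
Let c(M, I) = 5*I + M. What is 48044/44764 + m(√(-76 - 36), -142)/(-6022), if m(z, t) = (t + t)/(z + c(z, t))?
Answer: 4561477798422/4250325091837 - 284*I*√7/379798507 ≈ 1.0732 - 1.9784e-6*I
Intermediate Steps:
c(M, I) = M + 5*I
m(z, t) = 2*t/(2*z + 5*t) (m(z, t) = (t + t)/(z + (z + 5*t)) = (2*t)/(2*z + 5*t) = 2*t/(2*z + 5*t))
48044/44764 + m(√(-76 - 36), -142)/(-6022) = 48044/44764 + (2*(-142)/(2*√(-76 - 36) + 5*(-142)))/(-6022) = 48044*(1/44764) + (2*(-142)/(2*√(-112) - 710))*(-1/6022) = 12011/11191 + (2*(-142)/(2*(4*I*√7) - 710))*(-1/6022) = 12011/11191 + (2*(-142)/(8*I*√7 - 710))*(-1/6022) = 12011/11191 + (2*(-142)/(-710 + 8*I*√7))*(-1/6022) = 12011/11191 - 284/(-710 + 8*I*√7)*(-1/6022) = 12011/11191 + 142/(3011*(-710 + 8*I*√7))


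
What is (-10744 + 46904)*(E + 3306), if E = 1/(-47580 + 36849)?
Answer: 1282836929600/10731 ≈ 1.1954e+8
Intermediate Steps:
E = -1/10731 (E = 1/(-10731) = -1/10731 ≈ -9.3188e-5)
(-10744 + 46904)*(E + 3306) = (-10744 + 46904)*(-1/10731 + 3306) = 36160*(35476685/10731) = 1282836929600/10731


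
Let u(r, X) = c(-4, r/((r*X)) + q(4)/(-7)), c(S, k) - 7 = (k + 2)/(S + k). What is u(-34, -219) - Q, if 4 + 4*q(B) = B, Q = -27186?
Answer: 23847824/877 ≈ 27193.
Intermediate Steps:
q(B) = -1 + B/4
c(S, k) = 7 + (2 + k)/(S + k) (c(S, k) = 7 + (k + 2)/(S + k) = 7 + (2 + k)/(S + k))
u(r, X) = (-26 + 8/X)/(-4 + 1/X) (u(r, X) = (2 + 7*(-4) + 8*(r/((r*X)) + (-1 + (1/4)*4)/(-7)))/(-4 + (r/((r*X)) + (-1 + (1/4)*4)/(-7))) = (2 - 28 + 8*(r/((X*r)) + (-1 + 1)*(-1/7)))/(-4 + (r/((X*r)) + (-1 + 1)*(-1/7))) = (2 - 28 + 8*(r*(1/(X*r)) + 0*(-1/7)))/(-4 + (r*(1/(X*r)) + 0*(-1/7))) = (2 - 28 + 8*(1/X + 0))/(-4 + (1/X + 0)) = (2 - 28 + 8/X)/(-4 + 1/X) = (-26 + 8/X)/(-4 + 1/X))
u(-34, -219) - Q = 2*(-4 + 13*(-219))/(-1 + 4*(-219)) - 1*(-27186) = 2*(-4 - 2847)/(-1 - 876) + 27186 = 2*(-2851)/(-877) + 27186 = 2*(-1/877)*(-2851) + 27186 = 5702/877 + 27186 = 23847824/877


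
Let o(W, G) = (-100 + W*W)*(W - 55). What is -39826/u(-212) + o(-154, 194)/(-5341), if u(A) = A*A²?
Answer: 23514306658949/25444865824 ≈ 924.13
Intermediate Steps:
u(A) = A³
o(W, G) = (-100 + W²)*(-55 + W)
-39826/u(-212) + o(-154, 194)/(-5341) = -39826/((-212)³) + (5500 + (-154)³ - 100*(-154) - 55*(-154)²)/(-5341) = -39826/(-9528128) + (5500 - 3652264 + 15400 - 55*23716)*(-1/5341) = -39826*(-1/9528128) + (5500 - 3652264 + 15400 - 1304380)*(-1/5341) = 19913/4764064 - 4935744*(-1/5341) = 19913/4764064 + 4935744/5341 = 23514306658949/25444865824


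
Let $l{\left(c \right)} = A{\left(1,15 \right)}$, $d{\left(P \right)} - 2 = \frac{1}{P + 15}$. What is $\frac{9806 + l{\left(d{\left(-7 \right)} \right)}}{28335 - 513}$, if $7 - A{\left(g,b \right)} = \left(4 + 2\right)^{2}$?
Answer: $\frac{3259}{9274} \approx 0.35141$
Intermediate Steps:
$A{\left(g,b \right)} = -29$ ($A{\left(g,b \right)} = 7 - \left(4 + 2\right)^{2} = 7 - 6^{2} = 7 - 36 = -29$)
$d{\left(P \right)} = 2 + \frac{1}{15 + P}$ ($d{\left(P \right)} = 2 + \frac{1}{P + 15} = 2 + \frac{1}{15 + P}$)
$l{\left(c \right)} = -29$
$\frac{9806 + l{\left(d{\left(-7 \right)} \right)}}{28335 - 513} = \frac{9806 - 29}{28335 - 513} = \frac{9777}{27822} = 9777 \cdot \frac{1}{27822} = \frac{3259}{9274}$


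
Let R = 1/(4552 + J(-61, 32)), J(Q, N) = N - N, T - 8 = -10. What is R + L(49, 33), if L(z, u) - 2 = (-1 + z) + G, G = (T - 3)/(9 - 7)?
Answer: 216221/4552 ≈ 47.500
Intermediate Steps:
T = -2 (T = 8 - 10 = -2)
G = -5/2 (G = (-2 - 3)/(9 - 7) = -5/2 ≈ -2.5000)
J(Q, N) = 0
L(z, u) = -3/2 + z (L(z, u) = 2 + ((-1 + z) - 5/2) = 2 + (-7/2 + z) = -3/2 + z)
R = 1/4552 (R = 1/(4552 + 0) = 1/4552 ≈ 0.00021968)
R + L(49, 33) = 1/4552 + (-3/2 + 49) = 1/4552 + 95/2 = 216221/4552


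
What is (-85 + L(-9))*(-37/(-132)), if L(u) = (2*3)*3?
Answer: -2479/132 ≈ -18.780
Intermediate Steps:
L(u) = 18 (L(u) = 6*3 = 18)
(-85 + L(-9))*(-37/(-132)) = (-85 + 18)*(-37/(-132)) = -(-2479)*(-1)/132 = -67*37/132 = -2479/132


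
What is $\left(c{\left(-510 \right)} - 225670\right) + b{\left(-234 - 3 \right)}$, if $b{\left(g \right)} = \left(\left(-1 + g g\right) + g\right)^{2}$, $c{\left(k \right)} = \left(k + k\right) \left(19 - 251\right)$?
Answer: $3128287731$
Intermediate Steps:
$c{\left(k \right)} = - 464 k$ ($c{\left(k \right)} = 2 k \left(-232\right) = - 464 k$)
$b{\left(g \right)} = \left(-1 + g + g^{2}\right)^{2}$ ($b{\left(g \right)} = \left(\left(-1 + g^{2}\right) + g\right)^{2} = \left(-1 + g + g^{2}\right)^{2}$)
$\left(c{\left(-510 \right)} - 225670\right) + b{\left(-234 - 3 \right)} = \left(\left(-464\right) \left(-510\right) - 225670\right) + \left(-1 - 237 + \left(-234 - 3\right)^{2}\right)^{2} = \left(236640 - 225670\right) + \left(-1 - 237 + \left(-234 - 3\right)^{2}\right)^{2} = 10970 + \left(-1 - 237 + \left(-237\right)^{2}\right)^{2} = 10970 + \left(-1 - 237 + 56169\right)^{2} = 10970 + 55931^{2} = 10970 + 3128276761 = 3128287731$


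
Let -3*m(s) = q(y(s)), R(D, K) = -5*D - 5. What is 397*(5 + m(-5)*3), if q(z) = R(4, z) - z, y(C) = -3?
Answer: 10719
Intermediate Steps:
R(D, K) = -5 - 5*D
q(z) = -25 - z (q(z) = (-5 - 5*4) - z = (-5 - 20) - z = -25 - z)
m(s) = 22/3 (m(s) = -(-25 - 1*(-3))/3 = -(-25 + 3)/3 = -⅓*(-22) = 22/3)
397*(5 + m(-5)*3) = 397*(5 + (22/3)*3) = 397*(5 + 22) = 397*27 = 10719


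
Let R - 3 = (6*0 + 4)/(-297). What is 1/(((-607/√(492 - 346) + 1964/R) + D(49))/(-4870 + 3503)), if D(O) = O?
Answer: -110956790023414/57065031169105 - 652836526361*√146/57065031169105 ≈ -2.0826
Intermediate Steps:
R = 887/297 (R = 3 + (6*0 + 4)/(-297) = 3 + (0 + 4)*(-1/297) = 3 + 4*(-1/297) = 3 - 4/297 = 887/297 ≈ 2.9865)
1/(((-607/√(492 - 346) + 1964/R) + D(49))/(-4870 + 3503)) = 1/(((-607/√(492 - 346) + 1964/(887/297)) + 49)/(-4870 + 3503)) = 1/(((-607*√146/146 + 1964*(297/887)) + 49)/(-1367)) = 1/(((-607*√146/146 + 583308/887) + 49)*(-1/1367)) = 1/(((583308/887 - 607*√146/146) + 49)*(-1/1367)) = 1/((626771/887 - 607*√146/146)*(-1/1367)) = 1/(-626771/1212529 + 607*√146/199582)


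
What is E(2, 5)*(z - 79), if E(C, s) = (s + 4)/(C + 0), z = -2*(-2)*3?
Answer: -603/2 ≈ -301.50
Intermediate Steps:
z = 12 (z = 4*3 = 12)
E(C, s) = (4 + s)/C
E(2, 5)*(z - 79) = ((4 + 5)/2)*(12 - 79) = ((½)*9)*(-67) = (9/2)*(-67) = -603/2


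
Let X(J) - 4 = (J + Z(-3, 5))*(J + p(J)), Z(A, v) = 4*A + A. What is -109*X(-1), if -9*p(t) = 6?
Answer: -10028/3 ≈ -3342.7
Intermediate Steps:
p(t) = -⅔ (p(t) = -⅑*6 = -⅔)
Z(A, v) = 5*A
X(J) = 4 + (-15 + J)*(-⅔ + J) (X(J) = 4 + (J + 5*(-3))*(J - ⅔) = 4 + (J - 15)*(-⅔ + J) = 4 + (-15 + J)*(-⅔ + J))
-109*X(-1) = -109*(14 + (-1)² - 47/3*(-1)) = -109*(14 + 1 + 47/3) = -109*92/3 = -10028/3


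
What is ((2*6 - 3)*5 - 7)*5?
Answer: 190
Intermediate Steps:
((2*6 - 3)*5 - 7)*5 = ((12 - 3)*5 - 7)*5 = (9*5 - 7)*5 = (45 - 7)*5 = 38*5 = 190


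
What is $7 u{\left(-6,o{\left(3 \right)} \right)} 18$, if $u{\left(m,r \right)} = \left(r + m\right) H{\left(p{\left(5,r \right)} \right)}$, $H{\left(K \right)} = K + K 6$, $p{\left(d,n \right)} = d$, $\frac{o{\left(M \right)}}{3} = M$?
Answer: $13230$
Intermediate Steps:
$o{\left(M \right)} = 3 M$
$H{\left(K \right)} = 7 K$ ($H{\left(K \right)} = K + 6 K = 7 K$)
$u{\left(m,r \right)} = 35 m + 35 r$ ($u{\left(m,r \right)} = \left(r + m\right) 7 \cdot 5 = \left(m + r\right) 35 = 35 m + 35 r$)
$7 u{\left(-6,o{\left(3 \right)} \right)} 18 = 7 \left(35 \left(-6\right) + 35 \cdot 3 \cdot 3\right) 18 = 7 \left(-210 + 35 \cdot 9\right) 18 = 7 \left(-210 + 315\right) 18 = 7 \cdot 105 \cdot 18 = 735 \cdot 18 = 13230$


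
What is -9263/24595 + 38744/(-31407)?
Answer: -42890749/26636385 ≈ -1.6102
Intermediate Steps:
-9263/24595 + 38744/(-31407) = -9263*1/24595 + 38744*(-1/31407) = -9263/24595 - 1336/1083 = -42890749/26636385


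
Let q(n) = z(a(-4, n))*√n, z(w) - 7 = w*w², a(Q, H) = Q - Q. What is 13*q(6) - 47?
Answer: -47 + 91*√6 ≈ 175.90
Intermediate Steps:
a(Q, H) = 0
z(w) = 7 + w³ (z(w) = 7 + w*w² = 7 + w³)
q(n) = 7*√n (q(n) = (7 + 0³)*√n = (7 + 0)*√n = 7*√n)
13*q(6) - 47 = 13*(7*√6) - 47 = 91*√6 - 47 = -47 + 91*√6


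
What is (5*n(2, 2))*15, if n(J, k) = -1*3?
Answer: -225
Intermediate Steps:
n(J, k) = -3
(5*n(2, 2))*15 = (5*(-3))*15 = -15*15 = -225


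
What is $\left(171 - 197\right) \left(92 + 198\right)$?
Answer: $-7540$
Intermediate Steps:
$\left(171 - 197\right) \left(92 + 198\right) = \left(-26\right) 290 = -7540$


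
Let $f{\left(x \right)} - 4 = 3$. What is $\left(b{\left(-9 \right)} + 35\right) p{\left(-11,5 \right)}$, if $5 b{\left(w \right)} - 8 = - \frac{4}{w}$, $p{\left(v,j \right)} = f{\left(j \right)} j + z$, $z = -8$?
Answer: $\frac{4953}{5} \approx 990.6$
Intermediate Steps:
$f{\left(x \right)} = 7$ ($f{\left(x \right)} = 4 + 3 = 7$)
$p{\left(v,j \right)} = -8 + 7 j$ ($p{\left(v,j \right)} = 7 j - 8 = -8 + 7 j$)
$b{\left(w \right)} = \frac{8}{5} - \frac{4}{5 w}$ ($b{\left(w \right)} = \frac{8}{5} + \frac{\left(-4\right) \frac{1}{w}}{5} = \frac{8}{5} - \frac{4}{5 w}$)
$\left(b{\left(-9 \right)} + 35\right) p{\left(-11,5 \right)} = \left(\frac{4 \left(-1 + 2 \left(-9\right)\right)}{5 \left(-9\right)} + 35\right) \left(-8 + 7 \cdot 5\right) = \left(\frac{4}{5} \left(- \frac{1}{9}\right) \left(-1 - 18\right) + 35\right) \left(-8 + 35\right) = \left(\frac{4}{5} \left(- \frac{1}{9}\right) \left(-19\right) + 35\right) 27 = \left(\frac{76}{45} + 35\right) 27 = \frac{1651}{45} \cdot 27 = \frac{4953}{5}$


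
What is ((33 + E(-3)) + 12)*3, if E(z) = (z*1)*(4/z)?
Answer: 147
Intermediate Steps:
E(z) = 4 (E(z) = z*(4/z) = 4)
((33 + E(-3)) + 12)*3 = ((33 + 4) + 12)*3 = (37 + 12)*3 = 49*3 = 147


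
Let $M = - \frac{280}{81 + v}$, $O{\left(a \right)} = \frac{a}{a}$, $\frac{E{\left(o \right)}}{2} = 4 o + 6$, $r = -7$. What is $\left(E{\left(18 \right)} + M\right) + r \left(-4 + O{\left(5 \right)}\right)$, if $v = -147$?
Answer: $\frac{5981}{33} \approx 181.24$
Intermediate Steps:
$E{\left(o \right)} = 12 + 8 o$ ($E{\left(o \right)} = 2 \left(4 o + 6\right) = 2 \left(6 + 4 o\right) = 12 + 8 o$)
$O{\left(a \right)} = 1$
$M = \frac{140}{33}$ ($M = - \frac{280}{81 - 147} = - \frac{280}{-66} = \left(-280\right) \left(- \frac{1}{66}\right) = \frac{140}{33} \approx 4.2424$)
$\left(E{\left(18 \right)} + M\right) + r \left(-4 + O{\left(5 \right)}\right) = \left(\left(12 + 8 \cdot 18\right) + \frac{140}{33}\right) - 7 \left(-4 + 1\right) = \left(\left(12 + 144\right) + \frac{140}{33}\right) - -21 = \left(156 + \frac{140}{33}\right) + 21 = \frac{5288}{33} + 21 = \frac{5981}{33}$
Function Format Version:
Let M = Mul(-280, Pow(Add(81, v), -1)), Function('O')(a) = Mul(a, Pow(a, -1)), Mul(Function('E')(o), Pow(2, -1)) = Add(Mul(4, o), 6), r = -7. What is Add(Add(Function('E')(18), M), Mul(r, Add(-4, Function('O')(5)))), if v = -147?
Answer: Rational(5981, 33) ≈ 181.24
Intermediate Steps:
Function('E')(o) = Add(12, Mul(8, o)) (Function('E')(o) = Mul(2, Add(Mul(4, o), 6)) = Mul(2, Add(6, Mul(4, o))) = Add(12, Mul(8, o)))
Function('O')(a) = 1
M = Rational(140, 33) (M = Mul(-280, Pow(Add(81, -147), -1)) = Mul(-280, Pow(-66, -1)) = Mul(-280, Rational(-1, 66)) = Rational(140, 33) ≈ 4.2424)
Add(Add(Function('E')(18), M), Mul(r, Add(-4, Function('O')(5)))) = Add(Add(Add(12, Mul(8, 18)), Rational(140, 33)), Mul(-7, Add(-4, 1))) = Add(Add(Add(12, 144), Rational(140, 33)), Mul(-7, -3)) = Add(Add(156, Rational(140, 33)), 21) = Add(Rational(5288, 33), 21) = Rational(5981, 33)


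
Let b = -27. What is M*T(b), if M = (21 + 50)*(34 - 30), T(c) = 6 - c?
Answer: 9372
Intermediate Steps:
M = 284 (M = 71*4 = 284)
M*T(b) = 284*(6 - 1*(-27)) = 284*(6 + 27) = 284*33 = 9372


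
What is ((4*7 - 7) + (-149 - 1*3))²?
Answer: 17161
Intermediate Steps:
((4*7 - 7) + (-149 - 1*3))² = ((28 - 7) + (-149 - 3))² = (21 - 152)² = (-131)² = 17161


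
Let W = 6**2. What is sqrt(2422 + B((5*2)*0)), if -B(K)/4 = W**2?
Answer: I*sqrt(2762) ≈ 52.555*I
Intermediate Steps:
W = 36
B(K) = -5184 (B(K) = -4*36**2 = -4*1296 = -5184)
sqrt(2422 + B((5*2)*0)) = sqrt(2422 - 5184) = sqrt(-2762) = I*sqrt(2762)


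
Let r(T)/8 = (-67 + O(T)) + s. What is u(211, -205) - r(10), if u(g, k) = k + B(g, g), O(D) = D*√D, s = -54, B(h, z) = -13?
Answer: 750 - 80*√10 ≈ 497.02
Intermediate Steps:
O(D) = D^(3/2)
r(T) = -968 + 8*T^(3/2) (r(T) = 8*((-67 + T^(3/2)) - 54) = 8*(-121 + T^(3/2)) = -968 + 8*T^(3/2))
u(g, k) = -13 + k (u(g, k) = k - 13 = -13 + k)
u(211, -205) - r(10) = (-13 - 205) - (-968 + 8*10^(3/2)) = -218 - (-968 + 8*(10*√10)) = -218 - (-968 + 80*√10) = -218 + (968 - 80*√10) = 750 - 80*√10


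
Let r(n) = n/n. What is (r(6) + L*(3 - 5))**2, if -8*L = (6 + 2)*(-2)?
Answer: 9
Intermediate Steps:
L = 2 (L = -(6 + 2)*(-2)/8 = -(-2) = -1/8*(-16) = 2)
r(n) = 1
(r(6) + L*(3 - 5))**2 = (1 + 2*(3 - 5))**2 = (1 + 2*(-2))**2 = (1 - 4)**2 = (-3)**2 = 9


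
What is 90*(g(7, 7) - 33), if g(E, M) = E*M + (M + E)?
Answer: 2700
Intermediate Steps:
g(E, M) = E + M + E*M (g(E, M) = E*M + (E + M) = E + M + E*M)
90*(g(7, 7) - 33) = 90*((7 + 7 + 7*7) - 33) = 90*((7 + 7 + 49) - 33) = 90*(63 - 33) = 90*30 = 2700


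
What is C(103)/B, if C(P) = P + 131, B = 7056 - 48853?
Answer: -234/41797 ≈ -0.0055985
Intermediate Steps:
B = -41797
C(P) = 131 + P
C(103)/B = (131 + 103)/(-41797) = 234*(-1/41797) = -234/41797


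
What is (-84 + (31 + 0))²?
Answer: 2809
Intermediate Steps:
(-84 + (31 + 0))² = (-84 + 31)² = (-53)² = 2809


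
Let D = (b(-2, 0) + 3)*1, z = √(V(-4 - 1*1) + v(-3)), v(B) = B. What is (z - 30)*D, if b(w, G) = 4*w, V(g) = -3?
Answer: 150 - 5*I*√6 ≈ 150.0 - 12.247*I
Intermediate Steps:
z = I*√6 (z = √(-3 - 3) = √(-6) = I*√6 ≈ 2.4495*I)
D = -5 (D = (4*(-2) + 3)*1 = (-8 + 3)*1 = -5*1 = -5)
(z - 30)*D = (I*√6 - 30)*(-5) = (-30 + I*√6)*(-5) = 150 - 5*I*√6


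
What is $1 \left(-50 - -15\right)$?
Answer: $-35$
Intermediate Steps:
$1 \left(-50 - -15\right) = 1 \left(-50 + 15\right) = 1 \left(-35\right) = -35$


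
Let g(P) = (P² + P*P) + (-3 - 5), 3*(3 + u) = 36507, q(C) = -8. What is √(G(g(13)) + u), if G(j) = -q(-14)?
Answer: √12174 ≈ 110.34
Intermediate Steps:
u = 12166 (u = -3 + (⅓)*36507 = -3 + 12169 = 12166)
g(P) = -8 + 2*P² (g(P) = (P² + P²) - 8 = 2*P² - 8 = -8 + 2*P²)
G(j) = 8 (G(j) = -1*(-8) = 8)
√(G(g(13)) + u) = √(8 + 12166) = √12174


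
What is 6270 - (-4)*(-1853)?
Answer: -1142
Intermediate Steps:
6270 - (-4)*(-1853) = 6270 - 1*7412 = 6270 - 7412 = -1142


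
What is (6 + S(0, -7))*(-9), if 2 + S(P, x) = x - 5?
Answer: 72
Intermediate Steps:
S(P, x) = -7 + x (S(P, x) = -2 + (x - 5) = -2 + (-5 + x) = -7 + x)
(6 + S(0, -7))*(-9) = (6 + (-7 - 7))*(-9) = (6 - 14)*(-9) = -8*(-9) = 72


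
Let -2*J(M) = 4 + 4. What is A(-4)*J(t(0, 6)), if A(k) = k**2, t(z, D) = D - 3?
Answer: -64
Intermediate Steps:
t(z, D) = -3 + D
J(M) = -4 (J(M) = -(4 + 4)/2 = -1/2*8 = -4)
A(-4)*J(t(0, 6)) = (-4)**2*(-4) = 16*(-4) = -64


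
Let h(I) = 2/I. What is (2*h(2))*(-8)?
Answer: -16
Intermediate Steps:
(2*h(2))*(-8) = (2*(2/2))*(-8) = (2*(2*(½)))*(-8) = (2*1)*(-8) = 2*(-8) = -16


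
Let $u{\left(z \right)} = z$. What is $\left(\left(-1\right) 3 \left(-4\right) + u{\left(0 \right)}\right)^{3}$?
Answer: $1728$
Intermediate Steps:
$\left(\left(-1\right) 3 \left(-4\right) + u{\left(0 \right)}\right)^{3} = \left(\left(-1\right) 3 \left(-4\right) + 0\right)^{3} = \left(\left(-3\right) \left(-4\right) + 0\right)^{3} = \left(12 + 0\right)^{3} = 12^{3} = 1728$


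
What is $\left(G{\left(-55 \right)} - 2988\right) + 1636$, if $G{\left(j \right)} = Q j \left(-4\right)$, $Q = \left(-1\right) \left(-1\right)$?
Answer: $-1132$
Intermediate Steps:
$Q = 1$
$G{\left(j \right)} = - 4 j$ ($G{\left(j \right)} = 1 j \left(-4\right) = j \left(-4\right) = - 4 j$)
$\left(G{\left(-55 \right)} - 2988\right) + 1636 = \left(\left(-4\right) \left(-55\right) - 2988\right) + 1636 = \left(220 - 2988\right) + 1636 = -2768 + 1636 = -1132$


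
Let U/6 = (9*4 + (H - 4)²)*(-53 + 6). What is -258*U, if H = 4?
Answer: 2619216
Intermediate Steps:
U = -10152 (U = 6*((9*4 + (4 - 4)²)*(-53 + 6)) = 6*((36 + 0²)*(-47)) = 6*((36 + 0)*(-47)) = 6*(36*(-47)) = 6*(-1692) = -10152)
-258*U = -258*(-10152) = 2619216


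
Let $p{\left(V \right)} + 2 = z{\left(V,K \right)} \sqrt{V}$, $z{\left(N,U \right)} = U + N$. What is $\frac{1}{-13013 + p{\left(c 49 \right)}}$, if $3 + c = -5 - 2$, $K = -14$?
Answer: $\frac{i}{- 13015 i + 3528 \sqrt{10}} \approx -4.429 \cdot 10^{-5} + 3.7966 \cdot 10^{-5} i$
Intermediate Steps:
$c = -10$ ($c = -3 - 7 = -10$)
$z{\left(N,U \right)} = N + U$
$p{\left(V \right)} = -2 + \sqrt{V} \left(-14 + V\right)$ ($p{\left(V \right)} = -2 + \left(V - 14\right) \sqrt{V} = -2 + \left(-14 + V\right) \sqrt{V} = -2 + \sqrt{V} \left(-14 + V\right)$)
$\frac{1}{-13013 + p{\left(c 49 \right)}} = \frac{1}{-13013 - \left(2 - \sqrt{\left(-10\right) 49} \left(-14 - 490\right)\right)} = \frac{1}{-13013 - \left(2 - \sqrt{-490} \left(-14 - 490\right)\right)} = \frac{1}{-13013 - \left(2 - 7 i \sqrt{10} \left(-504\right)\right)} = \frac{1}{-13013 - \left(2 + 3528 i \sqrt{10}\right)} = \frac{1}{-13015 - 3528 i \sqrt{10}}$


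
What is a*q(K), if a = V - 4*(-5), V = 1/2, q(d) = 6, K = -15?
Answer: 123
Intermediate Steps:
V = ½ ≈ 0.50000
a = 41/2 (a = ½ - 4*(-5) = ½ + 20 = 41/2 ≈ 20.500)
a*q(K) = (41/2)*6 = 123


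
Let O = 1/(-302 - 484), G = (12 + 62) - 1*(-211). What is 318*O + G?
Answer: 37282/131 ≈ 284.60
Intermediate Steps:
G = 285 (G = 74 + 211 = 285)
O = -1/786 (O = 1/(-786) = -1/786 ≈ -0.0012723)
318*O + G = 318*(-1/786) + 285 = -53/131 + 285 = 37282/131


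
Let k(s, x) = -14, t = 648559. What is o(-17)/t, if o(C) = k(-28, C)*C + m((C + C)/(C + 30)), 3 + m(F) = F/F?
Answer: 236/648559 ≈ 0.00036388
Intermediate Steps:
m(F) = -2 (m(F) = -3 + F/F = -3 + 1 = -2)
o(C) = -2 - 14*C (o(C) = -14*C - 2 = -2 - 14*C)
o(-17)/t = (-2 - 14*(-17))/648559 = (-2 + 238)*(1/648559) = 236*(1/648559) = 236/648559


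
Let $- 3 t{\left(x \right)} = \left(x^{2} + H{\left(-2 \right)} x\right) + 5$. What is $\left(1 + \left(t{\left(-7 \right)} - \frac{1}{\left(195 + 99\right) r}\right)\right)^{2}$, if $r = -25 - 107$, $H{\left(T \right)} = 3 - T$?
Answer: $\frac{42838650625}{1506060864} \approx 28.444$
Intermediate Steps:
$r = -132$
$t{\left(x \right)} = - \frac{5}{3} - \frac{5 x}{3} - \frac{x^{2}}{3}$ ($t{\left(x \right)} = - \frac{\left(x^{2} + \left(3 - -2\right) x\right) + 5}{3} = - \frac{\left(x^{2} + \left(3 + 2\right) x\right) + 5}{3} = - \frac{\left(x^{2} + 5 x\right) + 5}{3} = - \frac{5 + x^{2} + 5 x}{3} = - \frac{5}{3} - \frac{5 x}{3} - \frac{x^{2}}{3}$)
$\left(1 + \left(t{\left(-7 \right)} - \frac{1}{\left(195 + 99\right) r}\right)\right)^{2} = \left(1 - \left(\frac{19}{3} + \frac{1}{\left(195 + 99\right) \left(-132\right)}\right)\right)^{2} = \left(1 - \left(\frac{19}{3} + \frac{1}{294} \left(- \frac{1}{132}\right)\right)\right)^{2} = \left(1 - \frac{245783}{38808}\right)^{2} = \left(- \frac{206975}{38808}\right)^{2} = \frac{42838650625}{1506060864}$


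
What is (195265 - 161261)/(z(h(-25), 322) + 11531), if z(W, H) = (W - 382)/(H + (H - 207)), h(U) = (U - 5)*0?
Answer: 14859748/5038665 ≈ 2.9491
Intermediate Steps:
h(U) = 0 (h(U) = (-5 + U)*0 = 0)
z(W, H) = (-382 + W)/(-207 + 2*H) (z(W, H) = (-382 + W)/(H + (-207 + H)) = (-382 + W)/(-207 + 2*H))
(195265 - 161261)/(z(h(-25), 322) + 11531) = (195265 - 161261)/((-382 + 0)/(-207 + 2*322) + 11531) = 34004/(-382/(-207 + 644) + 11531) = 34004/(-382/437 + 11531) = 34004/(5038665/437) = 34004*(437/5038665) = 14859748/5038665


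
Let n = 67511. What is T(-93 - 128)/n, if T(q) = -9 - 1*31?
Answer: -40/67511 ≈ -0.00059250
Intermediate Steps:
T(q) = -40 (T(q) = -9 - 31 = -40)
T(-93 - 128)/n = -40/67511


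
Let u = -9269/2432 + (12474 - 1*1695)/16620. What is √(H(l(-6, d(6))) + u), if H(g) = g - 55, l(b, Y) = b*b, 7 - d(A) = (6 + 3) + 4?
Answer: I*√3928887445630/421040 ≈ 4.7077*I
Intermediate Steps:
d(A) = -6 (d(A) = 7 - ((6 + 3) + 4) = 7 - (9 + 4) = 7 - 1*13 = 7 - 13 = -6)
l(b, Y) = b²
H(g) = -55 + g
u = -10653021/3368320 (u = -9269*1/2432 + (12474 - 1695)*(1/16620) = -9269/2432 + 10779*(1/16620) = -9269/2432 + 3593/5540 = -10653021/3368320 ≈ -3.1627)
√(H(l(-6, d(6))) + u) = √((-55 + (-6)²) - 10653021/3368320) = √((-55 + 36) - 10653021/3368320) = √(-19 - 10653021/3368320) = √(-74651101/3368320) = I*√3928887445630/421040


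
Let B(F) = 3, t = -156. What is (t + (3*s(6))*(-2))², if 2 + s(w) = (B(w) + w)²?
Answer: 396900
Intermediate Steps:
s(w) = -2 + (3 + w)²
(t + (3*s(6))*(-2))² = (-156 + (3*(-2 + (3 + 6)²))*(-2))² = (-156 + (3*(-2 + 9²))*(-2))² = (-156 + (3*(-2 + 81))*(-2))² = (-156 + (3*79)*(-2))² = (-156 + 237*(-2))² = (-156 - 474)² = (-630)² = 396900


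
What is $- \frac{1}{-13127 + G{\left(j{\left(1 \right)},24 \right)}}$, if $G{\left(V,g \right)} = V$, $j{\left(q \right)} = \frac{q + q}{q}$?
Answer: $\frac{1}{13125} \approx 7.619 \cdot 10^{-5}$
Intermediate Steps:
$j{\left(q \right)} = 2$ ($j{\left(q \right)} = \frac{2 q}{q} = 2$)
$- \frac{1}{-13127 + G{\left(j{\left(1 \right)},24 \right)}} = - \frac{1}{-13127 + 2} = - \frac{1}{-13125} = \left(-1\right) \left(- \frac{1}{13125}\right) = \frac{1}{13125}$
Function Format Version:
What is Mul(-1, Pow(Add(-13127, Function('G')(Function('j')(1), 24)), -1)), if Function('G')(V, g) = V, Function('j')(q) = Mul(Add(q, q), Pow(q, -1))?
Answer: Rational(1, 13125) ≈ 7.6190e-5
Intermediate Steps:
Function('j')(q) = 2 (Function('j')(q) = Mul(Mul(2, q), Pow(q, -1)) = 2)
Mul(-1, Pow(Add(-13127, Function('G')(Function('j')(1), 24)), -1)) = Mul(-1, Pow(Add(-13127, 2), -1)) = Mul(-1, Pow(-13125, -1)) = Mul(-1, Rational(-1, 13125)) = Rational(1, 13125)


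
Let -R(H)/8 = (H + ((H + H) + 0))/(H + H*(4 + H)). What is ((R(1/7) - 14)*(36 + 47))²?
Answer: 21603904/9 ≈ 2.4004e+6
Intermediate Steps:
R(H) = -24*H/(H + H*(4 + H)) (R(H) = -8*(H + ((H + H) + 0))/(H + H*(4 + H)) = -8*(H + (2*H + 0))/(H + H*(4 + H)) = -8*(H + 2*H)/(H + H*(4 + H)) = -8*3*H/(H + H*(4 + H)) = -24*H/(H + H*(4 + H)))
((R(1/7) - 14)*(36 + 47))² = ((-24/(5 + 1/7) - 14)*(36 + 47))² = ((-24/(5 + ⅐) - 14)*83)² = ((-24/36/7 - 14)*83)² = ((-24*7/36 - 14)*83)² = ((-14/3 - 14)*83)² = (-56/3*83)² = (-4648/3)² = 21603904/9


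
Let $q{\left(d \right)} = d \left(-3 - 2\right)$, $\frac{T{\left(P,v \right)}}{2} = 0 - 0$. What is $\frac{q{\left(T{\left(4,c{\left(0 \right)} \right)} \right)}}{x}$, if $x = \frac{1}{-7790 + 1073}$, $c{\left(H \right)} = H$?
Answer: $0$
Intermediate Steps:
$T{\left(P,v \right)} = 0$ ($T{\left(P,v \right)} = 2 \left(0 - 0\right) = 2 \left(0 + 0\right) = 2 \cdot 0 = 0$)
$q{\left(d \right)} = - 5 d$ ($q{\left(d \right)} = d \left(-5\right) = - 5 d$)
$x = - \frac{1}{6717}$ ($x = \frac{1}{-6717} = - \frac{1}{6717} \approx -0.00014888$)
$\frac{q{\left(T{\left(4,c{\left(0 \right)} \right)} \right)}}{x} = \frac{\left(-5\right) 0}{- \frac{1}{6717}} = 0 \left(-6717\right) = 0$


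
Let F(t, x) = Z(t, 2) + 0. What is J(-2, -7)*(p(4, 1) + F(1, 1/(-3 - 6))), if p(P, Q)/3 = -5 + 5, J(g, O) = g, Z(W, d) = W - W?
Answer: 0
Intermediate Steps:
Z(W, d) = 0
F(t, x) = 0 (F(t, x) = 0 + 0 = 0)
p(P, Q) = 0 (p(P, Q) = 3*(-5 + 5) = 3*0 = 0)
J(-2, -7)*(p(4, 1) + F(1, 1/(-3 - 6))) = -2*(0 + 0) = -2*0 = 0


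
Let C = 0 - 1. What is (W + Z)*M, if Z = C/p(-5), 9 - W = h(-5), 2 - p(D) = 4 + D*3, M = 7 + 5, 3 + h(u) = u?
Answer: 2640/13 ≈ 203.08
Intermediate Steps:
h(u) = -3 + u
C = -1
M = 12
p(D) = -2 - 3*D (p(D) = 2 - (4 + D*3) = 2 - (4 + 3*D) = 2 + (-4 - 3*D) = -2 - 3*D)
W = 17 (W = 9 - (-3 - 5) = 9 - 1*(-8) = 9 + 8 = 17)
Z = -1/13 (Z = -1/(-2 - 3*(-5)) = -1/(-2 + 15) = -1/13 ≈ -0.076923)
(W + Z)*M = (17 - 1/13)*12 = (220/13)*12 = 2640/13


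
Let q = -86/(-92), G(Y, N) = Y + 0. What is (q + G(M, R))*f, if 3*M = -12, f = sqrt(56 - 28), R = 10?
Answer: -141*sqrt(7)/23 ≈ -16.220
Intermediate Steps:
f = 2*sqrt(7) (f = sqrt(28) = 2*sqrt(7) ≈ 5.2915)
M = -4 (M = (1/3)*(-12) = -4)
G(Y, N) = Y
q = 43/46 (q = -86*(-1/92) = 43/46 ≈ 0.93478)
(q + G(M, R))*f = (43/46 - 4)*(2*sqrt(7)) = -141*sqrt(7)/23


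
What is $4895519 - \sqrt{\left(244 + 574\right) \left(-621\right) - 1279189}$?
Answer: $4895519 - i \sqrt{1787167} \approx 4.8955 \cdot 10^{6} - 1336.8 i$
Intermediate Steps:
$4895519 - \sqrt{\left(244 + 574\right) \left(-621\right) - 1279189} = 4895519 - \sqrt{818 \left(-621\right) - 1279189} = 4895519 - \sqrt{-507978 - 1279189} = 4895519 - \sqrt{-1787167} = 4895519 - i \sqrt{1787167}$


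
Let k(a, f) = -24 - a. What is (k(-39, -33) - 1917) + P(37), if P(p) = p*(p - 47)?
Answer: -2272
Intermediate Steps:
P(p) = p*(-47 + p)
(k(-39, -33) - 1917) + P(37) = ((-24 - 1*(-39)) - 1917) + 37*(-47 + 37) = ((-24 + 39) - 1917) + 37*(-10) = (15 - 1917) - 370 = -1902 - 370 = -2272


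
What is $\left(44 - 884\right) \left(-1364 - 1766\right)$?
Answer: $2629200$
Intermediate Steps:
$\left(44 - 884\right) \left(-1364 - 1766\right) = \left(-840\right) \left(-3130\right) = 2629200$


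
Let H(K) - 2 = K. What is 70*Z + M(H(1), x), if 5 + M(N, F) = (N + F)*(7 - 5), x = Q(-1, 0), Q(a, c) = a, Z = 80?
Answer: 5599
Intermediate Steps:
x = -1
H(K) = 2 + K
M(N, F) = -5 + 2*F + 2*N (M(N, F) = -5 + (N + F)*(7 - 5) = -5 + (F + N)*2 = -5 + (2*F + 2*N) = -5 + 2*F + 2*N)
70*Z + M(H(1), x) = 70*80 + (-5 + 2*(-1) + 2*(2 + 1)) = 5600 + (-5 - 2 + 2*3) = 5600 + (-5 - 2 + 6) = 5600 - 1 = 5599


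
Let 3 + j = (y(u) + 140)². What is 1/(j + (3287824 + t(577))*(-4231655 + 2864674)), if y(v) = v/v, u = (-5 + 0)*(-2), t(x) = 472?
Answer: -1/4495038134498 ≈ -2.2247e-13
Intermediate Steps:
u = 10 (u = -5*(-2) = 10)
y(v) = 1
j = 19878 (j = -3 + (1 + 140)² = -3 + 141² = -3 + 19881 = 19878)
1/(j + (3287824 + t(577))*(-4231655 + 2864674)) = 1/(19878 + (3287824 + 472)*(-4231655 + 2864674)) = 1/(19878 + 3288296*(-1366981)) = 1/(19878 - 4495038154376) = 1/(-4495038134498) = -1/4495038134498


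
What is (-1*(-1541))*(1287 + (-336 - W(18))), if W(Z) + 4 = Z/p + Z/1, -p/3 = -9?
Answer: 4328669/3 ≈ 1.4429e+6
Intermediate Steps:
p = 27 (p = -3*(-9) = 27)
W(Z) = -4 + 28*Z/27 (W(Z) = -4 + (Z/27 + Z/1) = -4 + (Z*(1/27) + Z*1) = -4 + (Z/27 + Z) = -4 + 28*Z/27)
(-1*(-1541))*(1287 + (-336 - W(18))) = (-1*(-1541))*(1287 + (-336 - (-4 + (28/27)*18))) = 1541*(1287 + (-336 - (-4 + 56/3))) = 1541*(1287 + (-336 - 1*44/3)) = 1541*(1287 + (-336 - 44/3)) = 1541*(1287 - 1052/3) = 1541*(2809/3) = 4328669/3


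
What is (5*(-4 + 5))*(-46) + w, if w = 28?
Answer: -202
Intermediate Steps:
(5*(-4 + 5))*(-46) + w = (5*(-4 + 5))*(-46) + 28 = (5*1)*(-46) + 28 = 5*(-46) + 28 = -230 + 28 = -202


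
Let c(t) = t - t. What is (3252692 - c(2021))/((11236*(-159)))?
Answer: -813173/446631 ≈ -1.8207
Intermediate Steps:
c(t) = 0
(3252692 - c(2021))/((11236*(-159))) = (3252692 - 1*0)/((11236*(-159))) = (3252692 + 0)/(-1786524) = 3252692*(-1/1786524) = -813173/446631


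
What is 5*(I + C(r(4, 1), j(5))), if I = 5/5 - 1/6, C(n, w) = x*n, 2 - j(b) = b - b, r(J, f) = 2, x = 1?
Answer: 85/6 ≈ 14.167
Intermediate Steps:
j(b) = 2 (j(b) = 2 - (b - b) = 2 - 1*0 = 2 + 0 = 2)
C(n, w) = n (C(n, w) = 1*n = n)
I = ⅚ (I = 5*(⅕) - 1*⅙ = 1 - ⅙ = ⅚ ≈ 0.83333)
5*(I + C(r(4, 1), j(5))) = 5*(⅚ + 2) = 5*(17/6) = 85/6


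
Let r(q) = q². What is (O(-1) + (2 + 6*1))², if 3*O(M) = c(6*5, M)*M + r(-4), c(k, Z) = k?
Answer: 100/9 ≈ 11.111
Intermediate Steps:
O(M) = 16/3 + 10*M (O(M) = ((6*5)*M + (-4)²)/3 = (30*M + 16)/3 = (16 + 30*M)/3 = 16/3 + 10*M)
(O(-1) + (2 + 6*1))² = ((16/3 + 10*(-1)) + (2 + 6*1))² = ((16/3 - 10) + (2 + 6))² = (-14/3 + 8)² = (10/3)² = 100/9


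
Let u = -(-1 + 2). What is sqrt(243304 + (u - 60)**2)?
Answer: 5*sqrt(9881) ≈ 497.02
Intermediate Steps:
u = -1 (u = -1*1 = -1)
sqrt(243304 + (u - 60)**2) = sqrt(243304 + (-1 - 60)**2) = sqrt(243304 + (-61)**2) = sqrt(243304 + 3721) = sqrt(247025) = 5*sqrt(9881)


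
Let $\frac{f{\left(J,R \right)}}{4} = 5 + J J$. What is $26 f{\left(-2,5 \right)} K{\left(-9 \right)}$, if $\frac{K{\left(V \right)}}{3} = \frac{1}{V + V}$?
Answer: $-156$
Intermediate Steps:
$f{\left(J,R \right)} = 20 + 4 J^{2}$ ($f{\left(J,R \right)} = 4 \left(5 + J J\right) = 4 \left(5 + J^{2}\right) = 20 + 4 J^{2}$)
$K{\left(V \right)} = \frac{3}{2 V}$ ($K{\left(V \right)} = \frac{3}{V + V} = \frac{3}{2 V}$)
$26 f{\left(-2,5 \right)} K{\left(-9 \right)} = 26 \left(20 + 4 \left(-2\right)^{2}\right) \frac{3}{2 \left(-9\right)} = 26 \left(20 + 4 \cdot 4\right) \frac{3}{2} \left(- \frac{1}{9}\right) = 26 \left(20 + 16\right) \left(- \frac{1}{6}\right) = 26 \cdot 36 \left(- \frac{1}{6}\right) = 936 \left(- \frac{1}{6}\right) = -156$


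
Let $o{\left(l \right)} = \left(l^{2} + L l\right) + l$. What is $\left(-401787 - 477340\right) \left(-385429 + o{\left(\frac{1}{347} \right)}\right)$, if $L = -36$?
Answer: $\frac{40799521519635835}{120409} \approx 3.3884 \cdot 10^{11}$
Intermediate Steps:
$o{\left(l \right)} = l^{2} - 35 l$ ($o{\left(l \right)} = \left(l^{2} - 36 l\right) + l = l^{2} - 35 l$)
$\left(-401787 - 477340\right) \left(-385429 + o{\left(\frac{1}{347} \right)}\right) = \left(-401787 - 477340\right) \left(-385429 + \frac{-35 + \frac{1}{347}}{347}\right) = - 879127 \left(-385429 + \frac{-35 + \frac{1}{347}}{347}\right) = - 879127 \left(-385429 + \frac{1}{347} \left(- \frac{12144}{347}\right)\right) = - 879127 \left(-385429 - \frac{12144}{120409}\right) = \left(-879127\right) \left(- \frac{46409132605}{120409}\right) = \frac{40799521519635835}{120409}$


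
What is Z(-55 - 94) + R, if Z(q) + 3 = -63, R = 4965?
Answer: 4899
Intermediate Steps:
Z(q) = -66 (Z(q) = -3 - 63 = -66)
Z(-55 - 94) + R = -66 + 4965 = 4899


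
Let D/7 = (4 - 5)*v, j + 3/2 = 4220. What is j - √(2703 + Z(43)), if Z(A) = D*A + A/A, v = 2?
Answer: 8437/2 - √2102 ≈ 4172.7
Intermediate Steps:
j = 8437/2 (j = -3/2 + 4220 = 8437/2 ≈ 4218.5)
D = -14 (D = 7*((4 - 5)*2) = 7*(-1*2) = 7*(-2) = -14)
Z(A) = 1 - 14*A (Z(A) = -14*A + A/A = -14*A + 1 = 1 - 14*A)
j - √(2703 + Z(43)) = 8437/2 - √(2703 + (1 - 14*43)) = 8437/2 - √(2703 + (1 - 602)) = 8437/2 - √(2703 - 601) = 8437/2 - √2102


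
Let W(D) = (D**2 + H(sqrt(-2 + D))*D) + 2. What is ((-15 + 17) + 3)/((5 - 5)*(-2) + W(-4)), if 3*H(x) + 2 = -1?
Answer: 5/22 ≈ 0.22727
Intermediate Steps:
H(x) = -1 (H(x) = -2/3 + (1/3)*(-1) = -2/3 - 1/3 = -1)
W(D) = 2 + D**2 - D (W(D) = (D**2 - D) + 2 = 2 + D**2 - D)
((-15 + 17) + 3)/((5 - 5)*(-2) + W(-4)) = ((-15 + 17) + 3)/((5 - 5)*(-2) + (2 + (-4)**2 - 1*(-4))) = (2 + 3)/(0*(-2) + (2 + 16 + 4)) = 5/(0 + 22) = 5/22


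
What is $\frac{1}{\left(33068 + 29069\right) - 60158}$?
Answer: $\frac{1}{1979} \approx 0.00050531$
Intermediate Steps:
$\frac{1}{\left(33068 + 29069\right) - 60158} = \frac{1}{62137 - 60158} = \frac{1}{1979}$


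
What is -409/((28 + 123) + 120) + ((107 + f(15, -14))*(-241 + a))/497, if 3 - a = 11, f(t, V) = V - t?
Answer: -5466635/134687 ≈ -40.588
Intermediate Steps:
a = -8 (a = 3 - 1*11 = 3 - 11 = -8)
-409/((28 + 123) + 120) + ((107 + f(15, -14))*(-241 + a))/497 = -409/((28 + 123) + 120) + ((107 + (-14 - 1*15))*(-241 - 8))/497 = -409/(151 + 120) + ((107 + (-14 - 15))*(-249))*(1/497) = -409/271 + ((107 - 29)*(-249))*(1/497) = -409*1/271 + (78*(-249))*(1/497) = -409/271 - 19422*1/497 = -409/271 - 19422/497 = -5466635/134687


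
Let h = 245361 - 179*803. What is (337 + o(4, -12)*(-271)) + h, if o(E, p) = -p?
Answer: 98709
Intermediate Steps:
h = 101624 (h = 245361 - 143737 = 101624)
(337 + o(4, -12)*(-271)) + h = (337 - 1*(-12)*(-271)) + 101624 = (337 + 12*(-271)) + 101624 = (337 - 3252) + 101624 = -2915 + 101624 = 98709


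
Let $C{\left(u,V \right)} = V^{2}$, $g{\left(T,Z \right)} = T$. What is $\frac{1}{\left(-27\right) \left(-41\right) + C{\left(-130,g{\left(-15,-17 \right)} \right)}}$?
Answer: $\frac{1}{1332} \approx 0.00075075$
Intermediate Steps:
$\frac{1}{\left(-27\right) \left(-41\right) + C{\left(-130,g{\left(-15,-17 \right)} \right)}} = \frac{1}{\left(-27\right) \left(-41\right) + \left(-15\right)^{2}} = \frac{1}{1107 + 225} = \frac{1}{1332}$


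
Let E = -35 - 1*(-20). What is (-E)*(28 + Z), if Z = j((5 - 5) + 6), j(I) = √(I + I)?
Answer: 420 + 30*√3 ≈ 471.96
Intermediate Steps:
E = -15 (E = -35 + 20 = -15)
j(I) = √2*√I (j(I) = √(2*I) = √2*√I)
Z = 2*√3 (Z = √2*√((5 - 5) + 6) = √2*√(0 + 6) = √2*√6 = 2*√3 ≈ 3.4641)
(-E)*(28 + Z) = (-1*(-15))*(28 + 2*√3) = 15*(28 + 2*√3) = 420 + 30*√3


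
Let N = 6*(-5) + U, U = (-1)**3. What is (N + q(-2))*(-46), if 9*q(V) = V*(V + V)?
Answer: 12466/9 ≈ 1385.1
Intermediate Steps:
U = -1
N = -31 (N = 6*(-5) - 1 = -30 - 1 = -31)
q(V) = 2*V**2/9 (q(V) = (V*(V + V))/9 = (V*(2*V))/9 = (2*V**2)/9 = 2*V**2/9)
(N + q(-2))*(-46) = (-31 + (2/9)*(-2)**2)*(-46) = (-31 + (2/9)*4)*(-46) = (-31 + 8/9)*(-46) = -271/9*(-46) = 12466/9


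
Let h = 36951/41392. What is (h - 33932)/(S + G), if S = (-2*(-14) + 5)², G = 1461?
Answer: -1404476393/105549600 ≈ -13.306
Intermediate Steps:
h = 36951/41392 (h = 36951*(1/41392) = 36951/41392 ≈ 0.89271)
S = 1089 (S = (28 + 5)² = 33² = 1089)
(h - 33932)/(S + G) = (36951/41392 - 33932)/(1089 + 1461) = -1404476393/41392/2550 = -1404476393/41392*1/2550 = -1404476393/105549600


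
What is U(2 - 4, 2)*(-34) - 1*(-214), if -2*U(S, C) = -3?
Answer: 163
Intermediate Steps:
U(S, C) = 3/2 (U(S, C) = -1/2*(-3) = 3/2)
U(2 - 4, 2)*(-34) - 1*(-214) = (3/2)*(-34) - 1*(-214) = -51 + 214 = 163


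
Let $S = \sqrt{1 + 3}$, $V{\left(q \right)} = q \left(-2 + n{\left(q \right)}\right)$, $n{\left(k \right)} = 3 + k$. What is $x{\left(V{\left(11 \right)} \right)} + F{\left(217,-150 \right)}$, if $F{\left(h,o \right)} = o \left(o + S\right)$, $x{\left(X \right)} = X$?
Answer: $22332$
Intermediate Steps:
$V{\left(q \right)} = q \left(1 + q\right)$ ($V{\left(q \right)} = q \left(-2 + \left(3 + q\right)\right) = q \left(1 + q\right)$)
$S = 2$ ($S = \sqrt{4} = 2$)
$F{\left(h,o \right)} = o \left(2 + o\right)$ ($F{\left(h,o \right)} = o \left(o + 2\right) = o \left(2 + o\right)$)
$x{\left(V{\left(11 \right)} \right)} + F{\left(217,-150 \right)} = 11 \left(1 + 11\right) - 150 \left(2 - 150\right) = 11 \cdot 12 - -22200 = 132 + 22200 = 22332$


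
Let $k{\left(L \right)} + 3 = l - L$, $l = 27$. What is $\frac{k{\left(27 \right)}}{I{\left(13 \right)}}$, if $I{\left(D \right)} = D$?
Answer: $- \frac{3}{13} \approx -0.23077$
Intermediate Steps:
$k{\left(L \right)} = 24 - L$ ($k{\left(L \right)} = -3 - \left(-27 + L\right) = 24 - L$)
$\frac{k{\left(27 \right)}}{I{\left(13 \right)}} = \frac{24 - 27}{13} = \left(24 - 27\right) \frac{1}{13} = \left(-3\right) \frac{1}{13} = - \frac{3}{13}$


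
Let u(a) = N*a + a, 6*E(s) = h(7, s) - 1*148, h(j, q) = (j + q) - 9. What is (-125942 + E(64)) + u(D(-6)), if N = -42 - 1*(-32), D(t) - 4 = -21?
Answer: -377410/3 ≈ -1.2580e+5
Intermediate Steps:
D(t) = -17 (D(t) = 4 - 21 = -17)
h(j, q) = -9 + j + q
E(s) = -25 + s/6 (E(s) = ((-9 + 7 + s) - 1*148)/6 = ((-2 + s) - 148)/6 = (-150 + s)/6 = -25 + s/6)
N = -10 (N = -42 + 32 = -10)
u(a) = -9*a (u(a) = -10*a + a = -9*a)
(-125942 + E(64)) + u(D(-6)) = (-125942 + (-25 + (⅙)*64)) - 9*(-17) = (-125942 + (-25 + 32/3)) + 153 = (-125942 - 43/3) + 153 = -377869/3 + 153 = -377410/3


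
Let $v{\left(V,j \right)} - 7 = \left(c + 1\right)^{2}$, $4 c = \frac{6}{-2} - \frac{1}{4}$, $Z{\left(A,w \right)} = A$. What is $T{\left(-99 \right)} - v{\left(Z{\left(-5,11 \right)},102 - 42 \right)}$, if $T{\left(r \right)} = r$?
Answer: $- \frac{27145}{256} \approx -106.04$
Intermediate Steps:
$c = - \frac{13}{16}$ ($c = \frac{\frac{6}{-2} - \frac{1}{4}}{4} = \frac{6 \left(- \frac{1}{2}\right) - \frac{1}{4}}{4} = \frac{-3 - \frac{1}{4}}{4} = \frac{1}{4} \left(- \frac{13}{4}\right) = - \frac{13}{16} \approx -0.8125$)
$v{\left(V,j \right)} = \frac{1801}{256}$ ($v{\left(V,j \right)} = 7 + \left(- \frac{13}{16} + 1\right)^{2} = 7 + \left(\frac{3}{16}\right)^{2} = 7 + \frac{9}{256} = \frac{1801}{256}$)
$T{\left(-99 \right)} - v{\left(Z{\left(-5,11 \right)},102 - 42 \right)} = -99 - \frac{1801}{256} = - \frac{27145}{256}$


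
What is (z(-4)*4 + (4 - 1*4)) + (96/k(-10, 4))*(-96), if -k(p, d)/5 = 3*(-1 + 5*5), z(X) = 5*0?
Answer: 128/5 ≈ 25.600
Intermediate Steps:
z(X) = 0
k(p, d) = -360 (k(p, d) = -15*(-1 + 5*5) = -15*(-1 + 25) = -15*24 = -5*72 = -360)
(z(-4)*4 + (4 - 1*4)) + (96/k(-10, 4))*(-96) = (0*4 + (4 - 1*4)) + (96/(-360))*(-96) = (0 + (4 - 4)) + (96*(-1/360))*(-96) = (0 + 0) - 4/15*(-96) = 0 + 128/5 = 128/5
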